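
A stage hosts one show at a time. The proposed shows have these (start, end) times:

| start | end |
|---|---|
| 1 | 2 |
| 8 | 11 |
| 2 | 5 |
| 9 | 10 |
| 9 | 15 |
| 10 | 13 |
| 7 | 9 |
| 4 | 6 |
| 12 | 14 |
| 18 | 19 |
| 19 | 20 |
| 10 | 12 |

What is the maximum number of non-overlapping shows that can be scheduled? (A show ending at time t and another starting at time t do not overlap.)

8

Sorted by end: (1,2)  (2,5)  (4,6)  (7,9)  (9,10)  (8,11)  (10,12)  (10,13)  (12,14)  (9,15)  (18,19)  (19,20)
take (1,2); take (2,5); take (7,9); take (9,10); take (10,12); take (12,14); skip (9,15); take (18,19); take (19,20).
Selected 8 shows.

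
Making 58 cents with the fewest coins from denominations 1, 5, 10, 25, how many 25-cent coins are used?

Greedy: take as many of the largest coin as possible, then repeat with the remainder.
58 − 2×25→8 − 1×5→3 − 3×1→0
Count of 25: 2

2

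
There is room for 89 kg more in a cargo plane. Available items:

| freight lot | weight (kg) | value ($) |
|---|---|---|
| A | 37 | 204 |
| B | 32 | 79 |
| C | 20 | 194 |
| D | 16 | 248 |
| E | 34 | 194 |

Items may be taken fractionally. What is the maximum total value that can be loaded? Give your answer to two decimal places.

Sort by value per unit weight and fill in that order.
Ratios (sorted): D 15.50, C 9.70, E 5.71, A 5.51, B 2.47
take D (16 @ 248); take C (20 @ 194); take E (34 @ 194); take 19/37 of A → 104.76. Capacity used 89/89.
Total value = 740.76

740.76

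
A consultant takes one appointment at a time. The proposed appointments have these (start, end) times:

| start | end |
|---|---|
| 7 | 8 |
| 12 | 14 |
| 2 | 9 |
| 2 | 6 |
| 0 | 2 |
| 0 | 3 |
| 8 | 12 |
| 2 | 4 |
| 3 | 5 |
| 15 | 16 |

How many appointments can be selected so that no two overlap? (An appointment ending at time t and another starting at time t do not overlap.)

6

By end time: (0,2), (0,3), (2,4), (3,5), (2,6), (7,8), (2,9), (8,12), (12,14), (15,16).
Pick (0,2); next start ≥ 2 → (2,4); next start ≥ 4 → (7,8); next start ≥ 8 → (8,12); next start ≥ 12 → (12,14); next start ≥ 14 → (15,16).
Selected 6 appointments.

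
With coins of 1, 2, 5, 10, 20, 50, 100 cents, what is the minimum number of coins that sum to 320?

Use the largest denomination that fits, subtract, and repeat.
320 − 3×100→20 − 1×20→0
Total coins = 3 + 1 = 4

4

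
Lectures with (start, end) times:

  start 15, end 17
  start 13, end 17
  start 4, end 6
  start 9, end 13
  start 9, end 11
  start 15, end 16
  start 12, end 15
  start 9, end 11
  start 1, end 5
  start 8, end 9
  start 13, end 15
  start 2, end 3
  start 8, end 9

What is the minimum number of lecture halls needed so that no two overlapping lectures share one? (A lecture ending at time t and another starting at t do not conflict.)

3

The answer is the maximum number of intervals overlapping at any instant.
starts: [1, 2, 4, 8, 8, 9, 9, 9, 12, 13, 13, 15, 15]
ends:   [3, 5, 6, 9, 9, 11, 11, 13, 15, 15, 16, 17, 17]
s1→1 s2→2 e3→1 s4→2 e5→1 e6→0 s8→1 s8→2 e9→1 e9→0 s9→1 s9→2 s9→3  — peak 3.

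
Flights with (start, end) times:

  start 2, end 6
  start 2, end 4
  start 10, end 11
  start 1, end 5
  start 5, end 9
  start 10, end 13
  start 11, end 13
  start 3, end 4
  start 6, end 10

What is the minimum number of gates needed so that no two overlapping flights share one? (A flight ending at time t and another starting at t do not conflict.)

4

Count concurrent intervals with a sweep; the peak is the room count.
starts: [1, 2, 2, 3, 5, 6, 10, 10, 11]
ends:   [4, 4, 5, 6, 9, 10, 11, 13, 13]
s1→1 s2→2 s2→3 s3→4  — peak 4.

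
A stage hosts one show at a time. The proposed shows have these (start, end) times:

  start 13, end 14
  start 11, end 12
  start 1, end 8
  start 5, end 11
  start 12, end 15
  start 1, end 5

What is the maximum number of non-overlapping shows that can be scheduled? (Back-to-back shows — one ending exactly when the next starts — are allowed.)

4

Sort by end time and greedily take each interval whose start is ≥ the last chosen end.
By end time: (1,5), (1,8), (5,11), (11,12), (13,14), (12,15).
Pick (1,5); next start ≥ 5 → (5,11); next start ≥ 11 → (11,12); next start ≥ 12 → (13,14).
Selected 4 shows.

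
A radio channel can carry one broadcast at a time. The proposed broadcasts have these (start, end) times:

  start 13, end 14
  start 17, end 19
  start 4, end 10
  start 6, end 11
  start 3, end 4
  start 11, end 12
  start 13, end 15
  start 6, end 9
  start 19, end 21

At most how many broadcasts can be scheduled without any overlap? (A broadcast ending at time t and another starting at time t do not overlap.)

Greedy by earliest finish: after sorting by end time, pick each interval compatible with the last pick.
Sorted by end: (3,4)  (6,9)  (4,10)  (6,11)  (11,12)  (13,14)  (13,15)  (17,19)  (19,21)
take (3,4); take (6,9); skip (4,10); take (11,12); take (13,14); take (17,19); take (19,21).
Selected 6 broadcasts.

6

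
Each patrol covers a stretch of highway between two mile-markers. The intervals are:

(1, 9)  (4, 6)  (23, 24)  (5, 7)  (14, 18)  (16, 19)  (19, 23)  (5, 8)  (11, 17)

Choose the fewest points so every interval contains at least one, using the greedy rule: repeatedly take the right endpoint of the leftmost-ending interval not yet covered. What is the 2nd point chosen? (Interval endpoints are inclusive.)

17

Sort by right endpoint; whenever an interval is uncovered, place a point at its right end.
By right end: [4,6]  [5,7]  [5,8]  [1,9]  [11,17]  [14,18]  [16,19]  [19,23]  [23,24]
[4,6] uncovered → point at 6; [11,17] uncovered → point at 17; [19,23] uncovered → point at 23.
Points: 6, 17, 23 (3 total).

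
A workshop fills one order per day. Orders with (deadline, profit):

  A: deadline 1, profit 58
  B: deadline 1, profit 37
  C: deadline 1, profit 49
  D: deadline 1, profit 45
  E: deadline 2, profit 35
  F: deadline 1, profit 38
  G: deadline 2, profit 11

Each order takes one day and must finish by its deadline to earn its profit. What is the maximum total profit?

93

Sort by profit descending; place each in the latest free slot ≤ its deadline.
Profit order: A=58 C=49 D=45 F=38 B=37 E=35 G=11
Assign: A→slot 1, C skipped, D skipped, F skipped, B skipped, E→slot 2, G skipped.
Slots: [1:A] [2:E]
Profit = 58 + 35 = 93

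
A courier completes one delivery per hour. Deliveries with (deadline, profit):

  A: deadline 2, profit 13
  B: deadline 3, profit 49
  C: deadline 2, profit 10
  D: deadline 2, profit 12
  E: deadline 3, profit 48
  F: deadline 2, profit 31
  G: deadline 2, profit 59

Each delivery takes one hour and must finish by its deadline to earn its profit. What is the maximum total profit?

Sort by profit descending; place each in the latest free slot ≤ its deadline.
Profit order: G=59 B=49 E=48 F=31 A=13 D=12 C=10
Assign: G→slot 2, B→slot 3, E→slot 1, F skipped, A skipped, D skipped, C skipped.
Slots: [1:E] [2:G] [3:B]
Profit = 48 + 59 + 49 = 156

156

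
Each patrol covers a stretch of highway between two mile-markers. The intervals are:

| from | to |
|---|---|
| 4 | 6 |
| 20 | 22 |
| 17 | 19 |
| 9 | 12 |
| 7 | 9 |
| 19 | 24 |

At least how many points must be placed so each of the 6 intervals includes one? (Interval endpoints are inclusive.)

4

By right end: [4,6]  [7,9]  [9,12]  [17,19]  [20,22]  [19,24]
[4,6] uncovered → point at 6; [7,9] uncovered → point at 9; [17,19] uncovered → point at 19; [20,22] uncovered → point at 22.
Points: 6, 9, 19, 22 (4 total).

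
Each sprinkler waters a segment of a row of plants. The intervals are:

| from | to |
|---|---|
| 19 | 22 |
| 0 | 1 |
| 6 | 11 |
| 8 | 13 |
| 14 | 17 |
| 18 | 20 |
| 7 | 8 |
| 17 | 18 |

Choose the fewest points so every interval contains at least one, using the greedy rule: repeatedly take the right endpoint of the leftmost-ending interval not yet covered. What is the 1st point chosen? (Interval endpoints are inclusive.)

1

Process intervals by earliest right end; each time one isn't hit yet, stab at its right endpoint.
By right end: [0,1]  [7,8]  [6,11]  [8,13]  [14,17]  [17,18]  [18,20]  [19,22]
[0,1] uncovered → point at 1; [7,8] uncovered → point at 8; [14,17] uncovered → point at 17; [18,20] uncovered → point at 20.
Points: 1, 8, 17, 20 (4 total).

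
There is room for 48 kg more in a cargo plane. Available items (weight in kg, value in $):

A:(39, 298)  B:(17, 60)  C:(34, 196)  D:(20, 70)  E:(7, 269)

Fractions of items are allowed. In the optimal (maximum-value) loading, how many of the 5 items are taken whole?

2

Greedy by value/weight ratio, highest first.
Ratios (sorted): E 38.43, A 7.64, C 5.76, B 3.53, D 3.50
take E (7 @ 269); take A (39 @ 298); take 2/34 of C → 11.53. Capacity used 48/48.
2 item(s) taken whole; one partial (take 2/34 of C).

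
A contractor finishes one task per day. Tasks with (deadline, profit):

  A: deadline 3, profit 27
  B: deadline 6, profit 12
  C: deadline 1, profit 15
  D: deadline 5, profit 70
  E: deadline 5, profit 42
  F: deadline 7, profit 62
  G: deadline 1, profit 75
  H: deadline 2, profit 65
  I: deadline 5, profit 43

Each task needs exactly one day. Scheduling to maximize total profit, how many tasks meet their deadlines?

By profit: G(d1,75), D(d5,70), H(d2,65), F(d7,62), I(d5,43), E(d5,42), A(d3,27), C(d1,15), B(d6,12)
G→slot 1; D→slot 5; H→slot 2; F→slot 7; I→slot 4; E→slot 3; A skipped; C skipped; B→slot 6.
7 of 9 scheduled.

7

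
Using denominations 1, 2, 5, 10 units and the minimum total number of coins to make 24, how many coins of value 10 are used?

2

24 = 2×10 + 2×2
Count of 10: 2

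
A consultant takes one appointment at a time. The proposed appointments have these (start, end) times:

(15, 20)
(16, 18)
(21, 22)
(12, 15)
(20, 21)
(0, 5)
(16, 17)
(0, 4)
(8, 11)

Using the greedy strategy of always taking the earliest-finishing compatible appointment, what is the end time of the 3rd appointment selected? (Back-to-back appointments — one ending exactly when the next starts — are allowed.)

By end time: (0,4), (0,5), (8,11), (12,15), (16,17), (16,18), (15,20), (20,21), (21,22).
Pick (0,4); next start ≥ 4 → (8,11); next start ≥ 11 → (12,15); next start ≥ 15 → (16,17); next start ≥ 17 → (20,21); next start ≥ 21 → (21,22).
Selected: (0,4) (8,11) (12,15) (16,17) (20,21) (21,22)

15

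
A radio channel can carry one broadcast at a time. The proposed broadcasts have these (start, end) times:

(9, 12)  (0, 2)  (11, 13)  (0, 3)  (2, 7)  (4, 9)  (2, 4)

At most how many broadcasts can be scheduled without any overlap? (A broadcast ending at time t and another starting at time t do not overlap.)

Greedy by earliest finish: after sorting by end time, pick each interval compatible with the last pick.
Sorted by end: (0,2)  (0,3)  (2,4)  (2,7)  (4,9)  (9,12)  (11,13)
take (0,2); take (2,4); take (4,9); take (9,12); skip (11,13).
Selected 4 broadcasts.

4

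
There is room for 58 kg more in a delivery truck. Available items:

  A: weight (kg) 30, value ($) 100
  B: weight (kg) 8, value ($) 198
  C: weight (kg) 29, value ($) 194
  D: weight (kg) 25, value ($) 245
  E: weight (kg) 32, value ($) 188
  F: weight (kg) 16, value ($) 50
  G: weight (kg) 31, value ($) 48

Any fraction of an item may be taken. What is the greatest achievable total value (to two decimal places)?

610.24

Greedy by value/weight ratio, highest first.
Ratios (sorted): B 24.75, D 9.80, C 6.69, E 5.88, A 3.33, F 3.12, G 1.55
take B (8 @ 198); take D (25 @ 245); take 25/29 of C → 167.24. Capacity used 58/58.
Total value = 610.24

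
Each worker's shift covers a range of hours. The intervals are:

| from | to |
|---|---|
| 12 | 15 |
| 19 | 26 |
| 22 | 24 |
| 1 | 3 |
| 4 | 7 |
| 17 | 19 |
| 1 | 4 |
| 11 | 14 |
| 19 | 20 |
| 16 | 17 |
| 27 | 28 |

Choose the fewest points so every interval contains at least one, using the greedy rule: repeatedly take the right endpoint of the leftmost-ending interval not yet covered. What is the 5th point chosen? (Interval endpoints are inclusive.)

20

Process intervals by earliest right end; each time one isn't hit yet, stab at its right endpoint.
Sorted: [1,3] [1,4] [4,7] [11,14] [12,15] [16,17] [17,19] [19,20] [22,24] [19,26] [27,28]
{[1,3],[1,4]} hit by 3; {[4,7]} hit by 7; {[11,14],[12,15]} hit by 14; {[16,17],[17,19]} hit by 17; {[19,20]} hit by 20; {[22,24],[19,26]} hit by 24; {[27,28]} hit by 28.
Points: 3, 7, 14, 17, 20, 24, 28 (7 total).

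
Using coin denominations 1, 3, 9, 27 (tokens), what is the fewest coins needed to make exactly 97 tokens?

Greedy: take as many of the largest coin as possible, then repeat with the remainder.
97 = 3×27 + 1×9 + 2×3 + 1×1
Total coins = 3 + 1 + 2 + 1 = 7

7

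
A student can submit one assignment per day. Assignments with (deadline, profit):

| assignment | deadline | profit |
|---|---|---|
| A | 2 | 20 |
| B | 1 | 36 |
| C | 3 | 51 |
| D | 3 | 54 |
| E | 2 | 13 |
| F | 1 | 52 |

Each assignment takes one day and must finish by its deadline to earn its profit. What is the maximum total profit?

Take jobs in profit order; each goes to the latest open slot no later than its deadline.
Profit order: D=54 F=52 C=51 B=36 A=20 E=13
Assign: D→slot 3, F→slot 1, C→slot 2, B skipped, A skipped, E skipped.
Slots: [1:F] [2:C] [3:D]
Profit = 52 + 51 + 54 = 157

157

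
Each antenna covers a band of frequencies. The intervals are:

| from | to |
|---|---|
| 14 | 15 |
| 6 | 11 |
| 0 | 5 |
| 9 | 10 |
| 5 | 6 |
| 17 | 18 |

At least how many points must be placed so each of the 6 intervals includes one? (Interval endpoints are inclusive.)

Sort by right endpoint; whenever an interval is uncovered, place a point at its right end.
Sorted: [0,5] [5,6] [9,10] [6,11] [14,15] [17,18]
{[0,5],[5,6]} hit by 5; {[9,10],[6,11]} hit by 10; {[14,15]} hit by 15; {[17,18]} hit by 18.
Points: 5, 10, 15, 18 (4 total).

4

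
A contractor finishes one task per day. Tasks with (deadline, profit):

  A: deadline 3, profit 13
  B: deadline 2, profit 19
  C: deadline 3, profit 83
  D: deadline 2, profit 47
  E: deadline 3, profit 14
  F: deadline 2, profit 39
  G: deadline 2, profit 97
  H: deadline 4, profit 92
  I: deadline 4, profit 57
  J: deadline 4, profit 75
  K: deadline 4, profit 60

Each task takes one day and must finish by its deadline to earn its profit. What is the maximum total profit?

Sort by profit descending; place each in the latest free slot ≤ its deadline.
Profit order: G=97 H=92 C=83 J=75 K=60 I=57 D=47 F=39 B=19 E=14 A=13
Assign: G→slot 2, H→slot 4, C→slot 3, J→slot 1, K skipped, I skipped, D skipped, F skipped, B skipped, E skipped, A skipped.
Slots: [1:J] [2:G] [3:C] [4:H]
Profit = 75 + 97 + 83 + 92 = 347

347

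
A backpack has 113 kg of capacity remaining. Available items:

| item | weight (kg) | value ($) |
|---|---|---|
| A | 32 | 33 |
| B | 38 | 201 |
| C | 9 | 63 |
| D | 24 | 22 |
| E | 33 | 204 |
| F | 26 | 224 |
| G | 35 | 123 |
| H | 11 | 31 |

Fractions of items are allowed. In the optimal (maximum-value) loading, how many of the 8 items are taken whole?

Greedy by value/weight ratio, highest first.
Order: F (224/26=8.62) > C (63/9=7.00) > E (204/33=6.18) > B (201/38=5.29) > G (123/35=3.51) > H (31/11=2.82) > A (33/32=1.03) > D (22/24=0.92)
Fill: take F (26 @ 224) → take C (9 @ 63) → take E (33 @ 204) → take B (38 @ 201) → take 7/35 of G → 24.60; 113/113 used.
4 item(s) taken whole; one partial (take 7/35 of G).

4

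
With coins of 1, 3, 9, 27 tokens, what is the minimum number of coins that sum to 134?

10

Greedy: take as many of the largest coin as possible, then repeat with the remainder.
134 − 4×27→26 − 2×9→8 − 2×3→2 − 2×1→0
Total coins = 4 + 2 + 2 + 2 = 10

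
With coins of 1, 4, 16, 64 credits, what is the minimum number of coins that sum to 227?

8

227 = 3×64 + 2×16 + 3×1
Total coins = 3 + 2 + 3 = 8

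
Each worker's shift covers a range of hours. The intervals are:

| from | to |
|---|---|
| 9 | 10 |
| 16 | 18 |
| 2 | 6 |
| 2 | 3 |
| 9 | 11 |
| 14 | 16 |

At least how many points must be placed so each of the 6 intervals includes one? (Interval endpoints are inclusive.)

3

Sorted: [2,3] [2,6] [9,10] [9,11] [14,16] [16,18]
{[2,3],[2,6]} hit by 3; {[9,10],[9,11]} hit by 10; {[14,16],[16,18]} hit by 16.
Points: 3, 10, 16 (3 total).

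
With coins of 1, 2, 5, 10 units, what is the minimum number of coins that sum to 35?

4

35 = 3×10 + 1×5
Total coins = 3 + 1 = 4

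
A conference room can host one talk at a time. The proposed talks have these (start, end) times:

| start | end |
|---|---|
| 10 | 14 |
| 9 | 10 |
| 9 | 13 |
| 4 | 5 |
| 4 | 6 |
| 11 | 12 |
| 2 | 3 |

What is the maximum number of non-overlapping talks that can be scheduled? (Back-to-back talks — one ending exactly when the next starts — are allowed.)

4

Sorted by end: (2,3)  (4,5)  (4,6)  (9,10)  (11,12)  (9,13)  (10,14)
take (2,3); take (4,5); take (9,10); take (11,12).
Selected 4 talks.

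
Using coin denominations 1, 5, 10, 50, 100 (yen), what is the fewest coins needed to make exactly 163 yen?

6

Use the largest denomination that fits, subtract, and repeat.
163 = 1×100 + 1×50 + 1×10 + 3×1
Total coins = 1 + 1 + 1 + 3 = 6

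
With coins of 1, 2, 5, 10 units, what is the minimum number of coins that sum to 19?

Greedy: take as many of the largest coin as possible, then repeat with the remainder.
19 = 1×10 + 1×5 + 2×2
Total coins = 1 + 1 + 2 = 4

4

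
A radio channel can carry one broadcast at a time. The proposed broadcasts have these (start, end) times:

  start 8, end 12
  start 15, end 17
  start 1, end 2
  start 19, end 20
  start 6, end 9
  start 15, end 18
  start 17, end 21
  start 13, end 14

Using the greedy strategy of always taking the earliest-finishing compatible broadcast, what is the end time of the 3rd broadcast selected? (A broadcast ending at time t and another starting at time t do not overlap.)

Sort by end time and greedily take each interval whose start is ≥ the last chosen end.
By end time: (1,2), (6,9), (8,12), (13,14), (15,17), (15,18), (19,20), (17,21).
Pick (1,2); next start ≥ 2 → (6,9); next start ≥ 9 → (13,14); next start ≥ 14 → (15,17); next start ≥ 17 → (19,20).
Selected: (1,2) (6,9) (13,14) (15,17) (19,20)

14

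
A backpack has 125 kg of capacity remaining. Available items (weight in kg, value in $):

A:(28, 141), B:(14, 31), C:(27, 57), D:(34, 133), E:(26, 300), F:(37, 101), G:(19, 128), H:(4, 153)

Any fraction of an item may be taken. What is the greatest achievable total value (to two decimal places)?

Ratios (sorted): H 38.25, E 11.54, G 6.74, A 5.04, D 3.91, F 2.73, B 2.21, C 2.11
take H (4 @ 153); take E (26 @ 300); take G (19 @ 128); take A (28 @ 141); take D (34 @ 133); take 14/37 of F → 38.22. Capacity used 125/125.
Total value = 893.22

893.22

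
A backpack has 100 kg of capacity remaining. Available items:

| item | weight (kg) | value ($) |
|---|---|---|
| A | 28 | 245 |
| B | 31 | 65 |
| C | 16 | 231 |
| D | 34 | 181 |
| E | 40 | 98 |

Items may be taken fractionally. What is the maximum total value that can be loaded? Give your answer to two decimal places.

Sort by value per unit weight and fill in that order.
Order: C (231/16=14.44) > A (245/28=8.75) > D (181/34=5.32) > E (98/40=2.45) > B (65/31=2.10)
Fill: take C (16 @ 231) → take A (28 @ 245) → take D (34 @ 181) → take 22/40 of E → 53.90; 100/100 used.
Total value = 710.90

710.90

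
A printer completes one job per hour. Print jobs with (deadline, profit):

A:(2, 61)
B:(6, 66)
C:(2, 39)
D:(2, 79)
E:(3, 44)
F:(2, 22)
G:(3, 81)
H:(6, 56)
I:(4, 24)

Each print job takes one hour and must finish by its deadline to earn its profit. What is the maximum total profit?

Sort by profit descending; place each in the latest free slot ≤ its deadline.
Profit order: G=81 D=79 B=66 A=61 H=56 E=44 C=39 I=24 F=22
Assign: G→slot 3, D→slot 2, B→slot 6, A→slot 1, H→slot 5, E skipped, C skipped, I→slot 4, F skipped.
Slots: [1:A] [2:D] [3:G] [4:I] [5:H] [6:B]
Profit = 61 + 79 + 81 + 24 + 56 + 66 = 367

367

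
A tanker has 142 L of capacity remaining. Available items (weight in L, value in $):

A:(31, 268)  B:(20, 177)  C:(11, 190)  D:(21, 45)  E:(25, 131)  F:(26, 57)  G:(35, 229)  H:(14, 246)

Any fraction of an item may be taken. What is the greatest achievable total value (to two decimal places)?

1254.15

Order: H (246/14=17.57) > C (190/11=17.27) > B (177/20=8.85) > A (268/31=8.65) > G (229/35=6.54) > E (131/25=5.24) > F (57/26=2.19) > D (45/21=2.14)
Fill: take H (14 @ 246) → take C (11 @ 190) → take B (20 @ 177) → take A (31 @ 268) → take G (35 @ 229) → take E (25 @ 131) → take 6/26 of F → 13.15; 142/142 used.
Total value = 1254.15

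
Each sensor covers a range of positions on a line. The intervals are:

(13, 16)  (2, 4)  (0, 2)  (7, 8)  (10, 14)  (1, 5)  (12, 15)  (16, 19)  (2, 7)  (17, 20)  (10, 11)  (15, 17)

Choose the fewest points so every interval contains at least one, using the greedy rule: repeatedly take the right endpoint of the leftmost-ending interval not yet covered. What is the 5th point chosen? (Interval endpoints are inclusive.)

Process intervals by earliest right end; each time one isn't hit yet, stab at its right endpoint.
By right end: [0,2]  [2,4]  [1,5]  [2,7]  [7,8]  [10,11]  [10,14]  [12,15]  [13,16]  [15,17]  [16,19]  [17,20]
[0,2] uncovered → point at 2; [7,8] uncovered → point at 8; [10,11] uncovered → point at 11; [12,15] uncovered → point at 15; [16,19] uncovered → point at 19.
Points: 2, 8, 11, 15, 19 (5 total).

19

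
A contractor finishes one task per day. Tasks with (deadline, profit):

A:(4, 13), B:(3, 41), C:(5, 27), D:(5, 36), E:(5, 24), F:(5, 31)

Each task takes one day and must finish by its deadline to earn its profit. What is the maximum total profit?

By profit: B(d3,41), D(d5,36), F(d5,31), C(d5,27), E(d5,24), A(d4,13)
B→slot 3; D→slot 5; F→slot 4; C→slot 2; E→slot 1; A skipped.
Profit = 24 + 27 + 41 + 31 + 36 = 159

159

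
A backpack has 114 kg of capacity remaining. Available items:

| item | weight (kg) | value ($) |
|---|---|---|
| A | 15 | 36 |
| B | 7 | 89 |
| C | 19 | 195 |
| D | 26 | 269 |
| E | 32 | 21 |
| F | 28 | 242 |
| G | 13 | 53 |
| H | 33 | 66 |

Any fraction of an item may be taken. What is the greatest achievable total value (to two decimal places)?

896.00

Order: B (89/7=12.71) > D (269/26=10.35) > C (195/19=10.26) > F (242/28=8.64) > G (53/13=4.08) > A (36/15=2.40) > H (66/33=2.00) > E (21/32=0.66)
Fill: take B (7 @ 89) → take D (26 @ 269) → take C (19 @ 195) → take F (28 @ 242) → take G (13 @ 53) → take A (15 @ 36) → take 6/33 of H → 12.00; 114/114 used.
Total value = 896.00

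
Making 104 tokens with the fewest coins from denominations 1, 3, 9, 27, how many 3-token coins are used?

104 − 3×27→23 − 2×9→5 − 1×3→2 − 2×1→0
Count of 3: 1

1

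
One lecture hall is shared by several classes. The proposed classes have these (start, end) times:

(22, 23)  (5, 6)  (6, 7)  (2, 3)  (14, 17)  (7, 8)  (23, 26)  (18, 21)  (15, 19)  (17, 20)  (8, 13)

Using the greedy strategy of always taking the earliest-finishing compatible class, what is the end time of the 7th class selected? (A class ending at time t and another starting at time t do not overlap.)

20

By end time: (2,3), (5,6), (6,7), (7,8), (8,13), (14,17), (15,19), (17,20), (18,21), (22,23), (23,26).
Pick (2,3); next start ≥ 3 → (5,6); next start ≥ 6 → (6,7); next start ≥ 7 → (7,8); next start ≥ 8 → (8,13); next start ≥ 13 → (14,17); next start ≥ 17 → (17,20); next start ≥ 20 → (22,23); next start ≥ 23 → (23,26).
Selected: (2,3) (5,6) (6,7) (7,8) (8,13) (14,17) (17,20) (22,23) (23,26)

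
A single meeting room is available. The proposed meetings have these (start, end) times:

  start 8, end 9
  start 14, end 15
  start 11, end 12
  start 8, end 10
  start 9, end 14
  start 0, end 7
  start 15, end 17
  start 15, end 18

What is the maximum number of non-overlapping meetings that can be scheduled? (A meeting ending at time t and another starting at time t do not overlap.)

Greedy by earliest finish: after sorting by end time, pick each interval compatible with the last pick.
By end time: (0,7), (8,9), (8,10), (11,12), (9,14), (14,15), (15,17), (15,18).
Pick (0,7); next start ≥ 7 → (8,9); next start ≥ 9 → (11,12); next start ≥ 12 → (14,15); next start ≥ 15 → (15,17).
Selected 5 meetings.

5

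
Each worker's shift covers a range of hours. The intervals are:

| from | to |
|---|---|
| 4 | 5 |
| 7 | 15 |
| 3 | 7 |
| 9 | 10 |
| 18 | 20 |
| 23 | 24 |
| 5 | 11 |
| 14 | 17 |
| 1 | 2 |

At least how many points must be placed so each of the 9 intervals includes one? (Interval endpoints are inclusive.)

Process intervals by earliest right end; each time one isn't hit yet, stab at its right endpoint.
By right end: [1,2]  [4,5]  [3,7]  [9,10]  [5,11]  [7,15]  [14,17]  [18,20]  [23,24]
[1,2] uncovered → point at 2; [4,5] uncovered → point at 5; [9,10] uncovered → point at 10; [14,17] uncovered → point at 17; [18,20] uncovered → point at 20; [23,24] uncovered → point at 24.
Points: 2, 5, 10, 17, 20, 24 (6 total).

6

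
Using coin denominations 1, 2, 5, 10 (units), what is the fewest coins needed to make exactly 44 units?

Greedy: take as many of the largest coin as possible, then repeat with the remainder.
44 = 4×10 + 2×2
Total coins = 4 + 2 = 6

6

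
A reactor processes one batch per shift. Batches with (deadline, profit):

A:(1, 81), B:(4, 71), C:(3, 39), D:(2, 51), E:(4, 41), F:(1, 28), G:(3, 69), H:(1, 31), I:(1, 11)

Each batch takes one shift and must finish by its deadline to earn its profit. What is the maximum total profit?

Profit order: A=81 B=71 G=69 D=51 E=41 C=39 H=31 F=28 I=11
Assign: A→slot 1, B→slot 4, G→slot 3, D→slot 2, E skipped, C skipped, H skipped, F skipped, I skipped.
Slots: [1:A] [2:D] [3:G] [4:B]
Profit = 81 + 51 + 69 + 71 = 272

272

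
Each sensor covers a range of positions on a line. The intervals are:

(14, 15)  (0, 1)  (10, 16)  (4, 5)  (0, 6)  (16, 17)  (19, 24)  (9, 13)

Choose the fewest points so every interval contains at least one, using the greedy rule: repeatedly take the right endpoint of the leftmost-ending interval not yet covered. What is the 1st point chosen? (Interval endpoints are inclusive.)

Sort by right endpoint; whenever an interval is uncovered, place a point at its right end.
By right end: [0,1]  [4,5]  [0,6]  [9,13]  [14,15]  [10,16]  [16,17]  [19,24]
[0,1] uncovered → point at 1; [4,5] uncovered → point at 5; [9,13] uncovered → point at 13; [14,15] uncovered → point at 15; [16,17] uncovered → point at 17; [19,24] uncovered → point at 24.
Points: 1, 5, 13, 15, 17, 24 (6 total).

1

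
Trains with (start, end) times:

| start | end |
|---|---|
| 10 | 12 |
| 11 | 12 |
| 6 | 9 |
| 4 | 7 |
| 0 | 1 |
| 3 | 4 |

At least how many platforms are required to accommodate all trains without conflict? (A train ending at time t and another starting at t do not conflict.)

2

starts: [0, 3, 4, 6, 10, 11]
ends:   [1, 4, 7, 9, 12, 12]
s0→1 e1→0 s3→1 e4→0 s4→1 s6→2  — peak 2.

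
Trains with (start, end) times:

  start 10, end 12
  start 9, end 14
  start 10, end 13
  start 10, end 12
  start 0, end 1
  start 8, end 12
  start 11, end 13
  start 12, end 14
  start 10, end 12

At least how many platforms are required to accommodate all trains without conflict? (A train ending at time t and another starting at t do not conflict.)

7

Count concurrent intervals with a sweep; the peak is the room count.
starts: [0, 8, 9, 10, 10, 10, 10, 11, 12]
ends:   [1, 12, 12, 12, 12, 13, 13, 14, 14]
s0→1 e1→0 s8→1 s9→2 s10→3 s10→4 s10→5 s10→6 s11→7  — peak 7.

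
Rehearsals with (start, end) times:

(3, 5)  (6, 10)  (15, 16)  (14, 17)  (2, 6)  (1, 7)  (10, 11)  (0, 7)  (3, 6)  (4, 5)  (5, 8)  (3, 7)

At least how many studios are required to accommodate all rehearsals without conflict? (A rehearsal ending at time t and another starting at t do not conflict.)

The answer is the maximum number of intervals overlapping at any instant.
Events (time:±→running): 0:+→1 1:+→2 2:+→3 3:+→4 3:+→5 3:+→6 4:+→7 … peak 7.

7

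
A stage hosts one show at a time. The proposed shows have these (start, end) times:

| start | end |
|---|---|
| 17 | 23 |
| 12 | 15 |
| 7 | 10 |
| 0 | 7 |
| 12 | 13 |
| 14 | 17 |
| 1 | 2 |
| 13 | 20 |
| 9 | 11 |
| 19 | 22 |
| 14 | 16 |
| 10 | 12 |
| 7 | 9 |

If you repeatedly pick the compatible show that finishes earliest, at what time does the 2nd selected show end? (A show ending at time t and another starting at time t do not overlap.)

9

Sort by end time and greedily take each interval whose start is ≥ the last chosen end.
Sorted by end: (1,2)  (0,7)  (7,9)  (7,10)  (9,11)  (10,12)  (12,13)  (12,15)  (14,16)  (14,17)  (13,20)  (19,22)  (17,23)
take (1,2); take (7,9); take (9,11); take (12,13); take (14,16); skip (13,20); take (19,22).
Selected: (1,2) (7,9) (9,11) (12,13) (14,16) (19,22)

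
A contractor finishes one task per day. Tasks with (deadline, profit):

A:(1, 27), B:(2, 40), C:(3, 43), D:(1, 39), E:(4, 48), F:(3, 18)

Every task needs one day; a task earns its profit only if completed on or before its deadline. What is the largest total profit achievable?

Profit order: E=48 C=43 B=40 D=39 A=27 F=18
Assign: E→slot 4, C→slot 3, B→slot 2, D→slot 1, A skipped, F skipped.
Slots: [1:D] [2:B] [3:C] [4:E]
Profit = 39 + 40 + 43 + 48 = 170

170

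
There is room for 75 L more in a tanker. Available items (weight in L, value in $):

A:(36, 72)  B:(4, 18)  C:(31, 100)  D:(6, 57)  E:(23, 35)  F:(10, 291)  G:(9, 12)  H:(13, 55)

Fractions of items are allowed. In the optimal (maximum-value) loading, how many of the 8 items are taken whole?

5

Greedy by value/weight ratio, highest first.
Ratios (sorted): F 29.10, D 9.50, B 4.50, H 4.23, C 3.23, A 2.00, E 1.52, G 1.33
take F (10 @ 291); take D (6 @ 57); take B (4 @ 18); take H (13 @ 55); take C (31 @ 100); take 11/36 of A → 22.00. Capacity used 75/75.
5 item(s) taken whole; one partial (take 11/36 of A).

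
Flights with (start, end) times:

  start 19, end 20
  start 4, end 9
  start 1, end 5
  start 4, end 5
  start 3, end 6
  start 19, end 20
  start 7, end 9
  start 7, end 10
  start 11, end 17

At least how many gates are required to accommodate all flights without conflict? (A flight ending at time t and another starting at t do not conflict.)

4

Count concurrent intervals with a sweep; the peak is the room count.
Events (time:±→running): 1:+→1 3:+→2 4:+→3 4:+→4 … peak 4.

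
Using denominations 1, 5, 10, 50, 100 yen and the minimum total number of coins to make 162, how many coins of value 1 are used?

2

162 = 1×100 + 1×50 + 1×10 + 2×1
Count of 1: 2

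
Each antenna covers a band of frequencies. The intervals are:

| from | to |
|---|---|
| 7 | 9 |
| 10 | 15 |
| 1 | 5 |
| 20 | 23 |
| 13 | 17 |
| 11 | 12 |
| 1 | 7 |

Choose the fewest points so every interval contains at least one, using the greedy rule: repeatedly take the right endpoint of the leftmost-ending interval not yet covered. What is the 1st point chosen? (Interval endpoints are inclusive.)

5

Process intervals by earliest right end; each time one isn't hit yet, stab at its right endpoint.
By right end: [1,5]  [1,7]  [7,9]  [11,12]  [10,15]  [13,17]  [20,23]
[1,5] uncovered → point at 5; [7,9] uncovered → point at 9; [11,12] uncovered → point at 12; [13,17] uncovered → point at 17; [20,23] uncovered → point at 23.
Points: 5, 9, 12, 17, 23 (5 total).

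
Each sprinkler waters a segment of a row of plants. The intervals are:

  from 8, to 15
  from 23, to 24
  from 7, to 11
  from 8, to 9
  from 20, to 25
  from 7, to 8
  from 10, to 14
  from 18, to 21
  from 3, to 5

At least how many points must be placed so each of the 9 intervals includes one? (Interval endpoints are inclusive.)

5

Sort by right endpoint; whenever an interval is uncovered, place a point at its right end.
By right end: [3,5]  [7,8]  [8,9]  [7,11]  [10,14]  [8,15]  [18,21]  [23,24]  [20,25]
[3,5] uncovered → point at 5; [7,8] uncovered → point at 8; [10,14] uncovered → point at 14; [18,21] uncovered → point at 21; [23,24] uncovered → point at 24.
Points: 5, 8, 14, 21, 24 (5 total).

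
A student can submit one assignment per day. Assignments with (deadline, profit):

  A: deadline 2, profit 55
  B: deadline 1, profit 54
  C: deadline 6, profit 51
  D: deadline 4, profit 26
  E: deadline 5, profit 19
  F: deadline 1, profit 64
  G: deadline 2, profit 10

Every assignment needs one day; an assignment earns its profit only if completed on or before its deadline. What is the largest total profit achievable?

By profit: F(d1,64), A(d2,55), B(d1,54), C(d6,51), D(d4,26), E(d5,19), G(d2,10)
F→slot 1; A→slot 2; B skipped; C→slot 6; D→slot 4; E→slot 5; G skipped.
Profit = 64 + 55 + 26 + 19 + 51 = 215

215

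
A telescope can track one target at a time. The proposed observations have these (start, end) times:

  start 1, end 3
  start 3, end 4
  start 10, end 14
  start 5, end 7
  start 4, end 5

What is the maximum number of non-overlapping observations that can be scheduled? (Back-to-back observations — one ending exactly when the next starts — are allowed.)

5

Sort by end time and greedily take each interval whose start is ≥ the last chosen end.
Sorted by end: (1,3)  (3,4)  (4,5)  (5,7)  (10,14)
take (1,3); take (3,4); take (4,5); take (5,7); take (10,14).
Selected 5 observations.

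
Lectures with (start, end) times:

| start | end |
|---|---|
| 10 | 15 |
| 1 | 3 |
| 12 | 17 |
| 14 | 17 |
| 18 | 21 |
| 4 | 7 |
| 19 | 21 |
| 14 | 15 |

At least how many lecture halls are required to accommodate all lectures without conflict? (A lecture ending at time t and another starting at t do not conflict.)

starts: [1, 4, 10, 12, 14, 14, 18, 19]
ends:   [3, 7, 15, 15, 17, 17, 21, 21]
s1→1 e3→0 s4→1 e7→0 s10→1 s12→2 s14→3 s14→4  — peak 4.

4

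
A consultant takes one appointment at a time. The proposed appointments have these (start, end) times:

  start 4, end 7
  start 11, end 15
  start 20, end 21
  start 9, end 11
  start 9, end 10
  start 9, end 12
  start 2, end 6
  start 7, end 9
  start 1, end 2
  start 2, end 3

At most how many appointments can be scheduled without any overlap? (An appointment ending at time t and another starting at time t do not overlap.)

By end time: (1,2), (2,3), (2,6), (4,7), (7,9), (9,10), (9,11), (9,12), (11,15), (20,21).
Pick (1,2); next start ≥ 2 → (2,3); next start ≥ 3 → (4,7); next start ≥ 7 → (7,9); next start ≥ 9 → (9,10); next start ≥ 10 → (11,15); next start ≥ 15 → (20,21).
Selected 7 appointments.

7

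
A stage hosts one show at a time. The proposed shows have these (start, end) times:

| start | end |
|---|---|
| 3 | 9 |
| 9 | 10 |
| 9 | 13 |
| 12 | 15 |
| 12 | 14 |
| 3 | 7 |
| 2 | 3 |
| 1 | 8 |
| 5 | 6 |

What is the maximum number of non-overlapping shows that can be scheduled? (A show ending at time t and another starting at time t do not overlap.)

Order by finish time; keep every interval that doesn't clash with the previous kept one.
By end time: (2,3), (5,6), (3,7), (1,8), (3,9), (9,10), (9,13), (12,14), (12,15).
Pick (2,3); next start ≥ 3 → (5,6); next start ≥ 6 → (9,10); next start ≥ 10 → (12,14).
Selected 4 shows.

4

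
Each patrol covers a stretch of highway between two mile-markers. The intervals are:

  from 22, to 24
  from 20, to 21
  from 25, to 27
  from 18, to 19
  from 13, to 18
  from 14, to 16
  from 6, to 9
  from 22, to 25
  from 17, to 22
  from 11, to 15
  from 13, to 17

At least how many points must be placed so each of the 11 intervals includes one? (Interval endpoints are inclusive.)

Sort by right endpoint; whenever an interval is uncovered, place a point at its right end.
By right end: [6,9]  [11,15]  [14,16]  [13,17]  [13,18]  [18,19]  [20,21]  [17,22]  [22,24]  [22,25]  [25,27]
[6,9] uncovered → point at 9; [11,15] uncovered → point at 15; [18,19] uncovered → point at 19; [20,21] uncovered → point at 21; [22,24] uncovered → point at 24; [25,27] uncovered → point at 27.
Points: 9, 15, 19, 21, 24, 27 (6 total).

6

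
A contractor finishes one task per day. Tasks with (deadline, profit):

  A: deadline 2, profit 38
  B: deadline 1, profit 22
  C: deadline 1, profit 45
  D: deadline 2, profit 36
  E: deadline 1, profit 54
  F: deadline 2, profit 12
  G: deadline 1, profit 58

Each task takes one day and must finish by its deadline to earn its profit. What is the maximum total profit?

96

Take jobs in profit order; each goes to the latest open slot no later than its deadline.
Profit order: G=58 E=54 C=45 A=38 D=36 B=22 F=12
Assign: G→slot 1, E skipped, C skipped, A→slot 2, D skipped, B skipped, F skipped.
Slots: [1:G] [2:A]
Profit = 58 + 38 = 96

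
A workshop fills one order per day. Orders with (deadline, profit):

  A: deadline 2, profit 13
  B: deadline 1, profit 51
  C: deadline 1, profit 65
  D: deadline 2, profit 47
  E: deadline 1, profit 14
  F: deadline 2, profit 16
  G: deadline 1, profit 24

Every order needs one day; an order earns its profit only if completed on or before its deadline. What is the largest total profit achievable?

Take jobs in profit order; each goes to the latest open slot no later than its deadline.
Profit order: C=65 B=51 D=47 G=24 F=16 E=14 A=13
Assign: C→slot 1, B skipped, D→slot 2, G skipped, F skipped, E skipped, A skipped.
Slots: [1:C] [2:D]
Profit = 65 + 47 = 112

112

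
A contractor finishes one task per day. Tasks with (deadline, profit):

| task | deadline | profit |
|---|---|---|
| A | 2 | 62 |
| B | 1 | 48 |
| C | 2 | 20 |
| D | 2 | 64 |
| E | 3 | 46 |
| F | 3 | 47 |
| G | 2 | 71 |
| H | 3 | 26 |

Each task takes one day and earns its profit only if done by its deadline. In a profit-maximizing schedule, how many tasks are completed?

By profit: G(d2,71), D(d2,64), A(d2,62), B(d1,48), F(d3,47), E(d3,46), H(d3,26), C(d2,20)
G→slot 2; D→slot 1; A skipped; B skipped; F→slot 3; E skipped; H skipped; C skipped.
3 of 8 scheduled.

3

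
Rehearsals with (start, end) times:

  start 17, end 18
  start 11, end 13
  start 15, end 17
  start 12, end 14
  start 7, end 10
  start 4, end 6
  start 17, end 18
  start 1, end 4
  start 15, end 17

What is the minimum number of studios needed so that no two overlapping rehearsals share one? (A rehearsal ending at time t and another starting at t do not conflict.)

2

Count concurrent intervals with a sweep; the peak is the room count.
Events (time:±→running): 1:+→1 4:-→0 4:+→1 6:-→0 7:+→1 10:-→0 11:+→1 12:+→2 … peak 2.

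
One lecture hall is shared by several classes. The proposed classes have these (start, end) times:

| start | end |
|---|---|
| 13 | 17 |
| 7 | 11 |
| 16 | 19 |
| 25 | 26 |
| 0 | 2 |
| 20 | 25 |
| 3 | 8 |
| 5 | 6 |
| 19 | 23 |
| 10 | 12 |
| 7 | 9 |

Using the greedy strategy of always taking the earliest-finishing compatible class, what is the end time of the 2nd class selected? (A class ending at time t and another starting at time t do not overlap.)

6

Greedy by earliest finish: after sorting by end time, pick each interval compatible with the last pick.
Sorted by end: (0,2)  (5,6)  (3,8)  (7,9)  (7,11)  (10,12)  (13,17)  (16,19)  (19,23)  (20,25)  (25,26)
take (0,2); take (5,6); take (7,9); skip (7,11); take (10,12); take (13,17); take (19,23); take (25,26).
Selected: (0,2) (5,6) (7,9) (10,12) (13,17) (19,23) (25,26)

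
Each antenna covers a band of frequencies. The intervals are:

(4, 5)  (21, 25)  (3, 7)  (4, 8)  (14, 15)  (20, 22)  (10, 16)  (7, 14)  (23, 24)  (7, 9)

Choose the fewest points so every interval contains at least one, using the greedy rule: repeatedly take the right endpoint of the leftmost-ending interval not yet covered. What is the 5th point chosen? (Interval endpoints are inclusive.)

Sort by right endpoint; whenever an interval is uncovered, place a point at its right end.
By right end: [4,5]  [3,7]  [4,8]  [7,9]  [7,14]  [14,15]  [10,16]  [20,22]  [23,24]  [21,25]
[4,5] uncovered → point at 5; [7,9] uncovered → point at 9; [14,15] uncovered → point at 15; [20,22] uncovered → point at 22; [23,24] uncovered → point at 24.
Points: 5, 9, 15, 22, 24 (5 total).

24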